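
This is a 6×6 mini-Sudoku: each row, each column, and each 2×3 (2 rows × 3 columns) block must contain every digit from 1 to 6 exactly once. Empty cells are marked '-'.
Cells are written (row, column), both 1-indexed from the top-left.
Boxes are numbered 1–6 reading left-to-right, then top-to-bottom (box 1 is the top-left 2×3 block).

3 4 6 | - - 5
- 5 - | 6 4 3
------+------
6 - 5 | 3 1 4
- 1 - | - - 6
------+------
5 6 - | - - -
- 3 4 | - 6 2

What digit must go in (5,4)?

4

Cell (5,4) itself could take any of {1, 4} by direct elimination.
Consider where 4 can go in box 6.
(5,5) is out (column 5 already has a 4).
(5,6) is out (column 6 already has a 4).
(6,4) is out (row 6 already has a 4).
So the only cell in box 6 that can hold 4 is (5,4).
Therefore (5,4) = 4.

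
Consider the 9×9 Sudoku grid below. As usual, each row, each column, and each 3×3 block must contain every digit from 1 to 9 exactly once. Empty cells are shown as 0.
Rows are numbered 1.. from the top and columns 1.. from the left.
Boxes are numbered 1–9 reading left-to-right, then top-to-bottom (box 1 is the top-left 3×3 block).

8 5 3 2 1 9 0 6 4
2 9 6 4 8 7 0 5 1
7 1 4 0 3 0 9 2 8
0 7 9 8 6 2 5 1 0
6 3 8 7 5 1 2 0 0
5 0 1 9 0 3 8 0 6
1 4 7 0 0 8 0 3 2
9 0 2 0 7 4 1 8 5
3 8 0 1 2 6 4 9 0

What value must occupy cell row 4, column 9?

3

Row 4 already contains {1, 2, 5, 6, 7, 8, 9}.
Column 9 already contains {1, 2, 4, 5, 6, 8}.
Its 3×3 block (box 6) already contains {1, 2, 5, 6, 8}.
The only value from 1–9 not eliminated is 3, so row 4, column 9 = 3.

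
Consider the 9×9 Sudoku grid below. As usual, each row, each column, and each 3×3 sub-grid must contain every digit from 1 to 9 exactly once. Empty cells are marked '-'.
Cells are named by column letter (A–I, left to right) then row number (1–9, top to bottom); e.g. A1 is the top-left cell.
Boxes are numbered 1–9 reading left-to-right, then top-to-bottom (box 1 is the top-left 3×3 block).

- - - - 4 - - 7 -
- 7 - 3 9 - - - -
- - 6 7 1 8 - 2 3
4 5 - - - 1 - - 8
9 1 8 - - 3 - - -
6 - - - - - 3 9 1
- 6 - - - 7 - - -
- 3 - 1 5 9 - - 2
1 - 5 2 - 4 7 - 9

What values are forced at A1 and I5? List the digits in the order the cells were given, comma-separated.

3,7

For A1:
  Consider where 3 can go in column A.
  A2 is out (row 2 already has a 3).
  A3 is out (row 3 already has a 3).
  A7 is out (box 7 already has a 3).
  A8 is out (row 8 already has a 3).
  So the only cell in column A that can hold 3 is A1.
  So A1 = 3.
For I5:
  Consider where 7 can go in box 6.
  G4 is out (column G already has a 7).
  H4 is out (column H already has a 7).
  G5 is out (column G already has a 7).
  H5 is out (column H already has a 7).
  So the only cell in box 6 that can hold 7 is I5.
  So I5 = 7.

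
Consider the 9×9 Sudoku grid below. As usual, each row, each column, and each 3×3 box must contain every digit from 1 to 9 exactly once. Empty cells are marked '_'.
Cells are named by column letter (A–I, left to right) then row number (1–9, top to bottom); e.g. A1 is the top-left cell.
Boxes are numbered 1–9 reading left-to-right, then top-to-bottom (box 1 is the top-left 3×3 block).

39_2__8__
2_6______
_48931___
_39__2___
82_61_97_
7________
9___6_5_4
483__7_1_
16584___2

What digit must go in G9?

7

Cell G9 itself could take any of {3, 7} by direct elimination.
Consider where 7 can go in row 9.
F9 is out (column F already has a 7).
H9 is out (column H already has a 7).
So the only cell in row 9 that can hold 7 is G9.
Therefore G9 = 7.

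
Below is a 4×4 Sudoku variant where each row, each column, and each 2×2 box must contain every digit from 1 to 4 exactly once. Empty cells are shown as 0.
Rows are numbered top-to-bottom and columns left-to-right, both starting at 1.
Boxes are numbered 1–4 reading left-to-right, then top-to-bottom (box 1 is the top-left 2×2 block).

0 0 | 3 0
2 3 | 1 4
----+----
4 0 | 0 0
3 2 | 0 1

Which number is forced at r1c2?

Cell r1c2 itself could take any of {1, 4} by direct elimination.
Consider where 4 can go in box 1.
r1c1 is out (column 1 already has a 4).
So the only cell in box 1 that can hold 4 is r1c2.
Therefore r1c2 = 4.

4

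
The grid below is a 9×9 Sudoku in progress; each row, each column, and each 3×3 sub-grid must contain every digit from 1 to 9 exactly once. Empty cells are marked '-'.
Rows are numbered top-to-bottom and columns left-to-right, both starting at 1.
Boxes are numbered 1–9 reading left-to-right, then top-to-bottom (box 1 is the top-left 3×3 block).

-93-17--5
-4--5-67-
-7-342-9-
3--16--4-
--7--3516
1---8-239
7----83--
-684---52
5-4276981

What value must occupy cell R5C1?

4

Cell R5C1 itself could take any of {2, 4, 8, 9} by direct elimination.
Consider where 4 can go in row 5.
R5C2 is out (column 2 already has a 4).
R5C4 is out (column 4 already has a 4).
R5C5 is out (column 5 already has a 4).
So the only cell in row 5 that can hold 4 is R5C1.
Therefore R5C1 = 4.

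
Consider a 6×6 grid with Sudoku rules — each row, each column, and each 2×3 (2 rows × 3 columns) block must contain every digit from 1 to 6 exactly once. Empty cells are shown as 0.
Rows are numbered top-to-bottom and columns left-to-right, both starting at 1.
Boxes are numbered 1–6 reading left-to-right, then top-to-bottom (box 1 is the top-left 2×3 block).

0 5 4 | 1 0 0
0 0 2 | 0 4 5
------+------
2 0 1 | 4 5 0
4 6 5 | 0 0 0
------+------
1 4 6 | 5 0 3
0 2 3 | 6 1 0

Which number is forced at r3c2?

Row 3 already contains {1, 2, 4, 5}.
Column 2 already contains {2, 4, 5, 6}.
Its 2×3 block (box 3) already contains {1, 2, 4, 5, 6}.
The only value from 1–6 not eliminated is 3, so r3c2 = 3.

3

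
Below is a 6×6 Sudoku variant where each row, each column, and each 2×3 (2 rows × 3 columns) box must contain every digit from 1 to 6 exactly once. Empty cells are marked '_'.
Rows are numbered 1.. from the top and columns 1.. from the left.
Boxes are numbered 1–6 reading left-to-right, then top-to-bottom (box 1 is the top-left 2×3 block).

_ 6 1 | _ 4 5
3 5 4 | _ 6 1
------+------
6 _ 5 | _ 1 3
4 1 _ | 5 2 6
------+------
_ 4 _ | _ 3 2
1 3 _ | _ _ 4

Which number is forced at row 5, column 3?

6

Row 5 already contains {2, 3, 4}.
Column 3 already contains {1, 4, 5}.
Its 2×3 block (box 5) already contains {1, 3, 4}.
The only value from 1–6 not eliminated is 6, so row 5, column 3 = 6.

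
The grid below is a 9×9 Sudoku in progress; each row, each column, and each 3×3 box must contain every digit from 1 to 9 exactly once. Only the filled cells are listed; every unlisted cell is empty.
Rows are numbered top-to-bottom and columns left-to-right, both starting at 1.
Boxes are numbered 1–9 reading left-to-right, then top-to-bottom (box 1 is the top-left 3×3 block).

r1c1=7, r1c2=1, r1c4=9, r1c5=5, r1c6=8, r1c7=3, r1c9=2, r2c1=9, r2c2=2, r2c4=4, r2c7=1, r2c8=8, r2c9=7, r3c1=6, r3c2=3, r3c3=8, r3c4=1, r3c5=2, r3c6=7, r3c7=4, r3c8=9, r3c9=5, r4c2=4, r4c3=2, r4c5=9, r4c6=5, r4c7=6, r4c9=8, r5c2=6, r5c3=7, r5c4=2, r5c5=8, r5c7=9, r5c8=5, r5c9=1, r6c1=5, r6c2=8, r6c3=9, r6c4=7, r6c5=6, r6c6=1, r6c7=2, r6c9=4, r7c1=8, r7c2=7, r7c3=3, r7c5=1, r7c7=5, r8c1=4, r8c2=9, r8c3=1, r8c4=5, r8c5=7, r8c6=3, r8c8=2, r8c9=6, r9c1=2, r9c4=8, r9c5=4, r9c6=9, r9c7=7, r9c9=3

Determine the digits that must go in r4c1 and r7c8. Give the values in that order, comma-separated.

For r4c1:
  Consider where 1 can go in row 4.
  r4c4 is out (column 4 already has a 1).
  r4c8 is out (box 6 already has a 1).
  So the only cell in row 4 that can hold 1 is r4c1.
  So r4c1 = 1.
For r7c8:
  Row 7 already contains {1, 3, 5, 7, 8}.
  Column 8 already contains {2, 5, 8, 9}.
  Its 3×3 block (box 9) already contains {2, 3, 5, 6, 7}.
  The only value from 1–9 not eliminated is 4, so r7c8 = 4.

1,4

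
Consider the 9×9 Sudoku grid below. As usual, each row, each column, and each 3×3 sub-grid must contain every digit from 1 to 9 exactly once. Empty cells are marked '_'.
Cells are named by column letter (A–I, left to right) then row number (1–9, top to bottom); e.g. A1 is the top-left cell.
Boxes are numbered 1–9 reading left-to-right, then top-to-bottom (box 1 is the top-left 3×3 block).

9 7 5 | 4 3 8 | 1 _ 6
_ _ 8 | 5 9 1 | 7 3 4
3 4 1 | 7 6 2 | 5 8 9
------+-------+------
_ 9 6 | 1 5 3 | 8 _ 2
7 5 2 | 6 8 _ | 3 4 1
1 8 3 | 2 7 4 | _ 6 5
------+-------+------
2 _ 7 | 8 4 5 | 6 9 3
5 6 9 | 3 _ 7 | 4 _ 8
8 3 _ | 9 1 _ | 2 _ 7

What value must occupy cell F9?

6

Row 9 already contains {1, 2, 3, 7, 8, 9}.
Column F already contains {1, 2, 3, 4, 5, 7, 8}.
Its 3×3 block (box 8) already contains {1, 3, 4, 5, 7, 8, 9}.
The only value from 1–9 not eliminated is 6, so F9 = 6.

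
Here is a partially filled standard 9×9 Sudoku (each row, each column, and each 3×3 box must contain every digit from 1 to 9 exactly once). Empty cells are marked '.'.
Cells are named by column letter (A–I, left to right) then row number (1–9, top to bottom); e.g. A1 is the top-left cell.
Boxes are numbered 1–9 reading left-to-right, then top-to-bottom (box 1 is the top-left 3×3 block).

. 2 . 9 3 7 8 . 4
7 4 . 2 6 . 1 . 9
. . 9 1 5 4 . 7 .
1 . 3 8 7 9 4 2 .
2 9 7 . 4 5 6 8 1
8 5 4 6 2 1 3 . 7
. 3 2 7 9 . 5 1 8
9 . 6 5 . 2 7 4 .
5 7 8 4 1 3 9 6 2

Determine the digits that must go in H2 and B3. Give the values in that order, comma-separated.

For H2:
  Consider where 3 can go in row 2.
  C2 is out (column C already has a 3).
  F2 is out (column F already has a 3).
  So the only cell in row 2 that can hold 3 is H2.
  So H2 = 3.
For B3:
  Consider where 8 can go in column B.
  B4 is out (row 4 already has a 8).
  B8 is out (box 7 already has a 8).
  So the only cell in column B that can hold 8 is B3.
  So B3 = 8.

3,8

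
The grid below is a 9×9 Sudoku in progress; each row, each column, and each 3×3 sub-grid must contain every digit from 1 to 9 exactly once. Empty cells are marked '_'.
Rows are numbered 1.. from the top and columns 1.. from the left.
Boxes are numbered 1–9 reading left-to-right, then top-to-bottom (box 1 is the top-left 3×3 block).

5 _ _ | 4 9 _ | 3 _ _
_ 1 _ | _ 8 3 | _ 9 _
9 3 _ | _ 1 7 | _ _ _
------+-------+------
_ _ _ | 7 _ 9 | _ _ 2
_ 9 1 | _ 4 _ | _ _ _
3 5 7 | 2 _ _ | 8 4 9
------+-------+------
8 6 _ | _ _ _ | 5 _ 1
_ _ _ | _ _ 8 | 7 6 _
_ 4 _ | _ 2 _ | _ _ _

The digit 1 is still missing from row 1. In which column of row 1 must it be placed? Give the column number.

8

Consider where 1 can go in row 1.
row 1, column 2 is out (column 2 already has a 1).
row 1, column 3 is out (column 3 already has a 1).
row 1, column 6 is out (box 2 already has a 1).
row 1, column 9 is out (column 9 already has a 1).
So the only cell in row 1 that can hold 1 is row 1, column 8.
That is column 8.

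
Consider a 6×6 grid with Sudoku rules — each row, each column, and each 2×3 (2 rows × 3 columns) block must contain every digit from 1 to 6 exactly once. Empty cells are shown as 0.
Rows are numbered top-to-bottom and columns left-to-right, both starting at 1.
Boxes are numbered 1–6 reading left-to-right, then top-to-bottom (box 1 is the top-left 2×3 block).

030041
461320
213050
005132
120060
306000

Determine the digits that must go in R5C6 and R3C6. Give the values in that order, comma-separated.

3,6

For R5C6:
  Consider where 3 can go in column 6.
  R2C6 is out (row 2 already has a 3).
  R3C6 is out (row 3 already has a 3).
  R6C6 is out (row 6 already has a 3).
  So the only cell in column 6 that can hold 3 is R5C6.
  So R5C6 = 3.
For R3C6:
  Consider where 6 can go in column 6.
  R2C6 is out (row 2 already has a 6).
  R5C6 is out (row 5 already has a 6).
  R6C6 is out (row 6 already has a 6).
  So the only cell in column 6 that can hold 6 is R3C6.
  So R3C6 = 6.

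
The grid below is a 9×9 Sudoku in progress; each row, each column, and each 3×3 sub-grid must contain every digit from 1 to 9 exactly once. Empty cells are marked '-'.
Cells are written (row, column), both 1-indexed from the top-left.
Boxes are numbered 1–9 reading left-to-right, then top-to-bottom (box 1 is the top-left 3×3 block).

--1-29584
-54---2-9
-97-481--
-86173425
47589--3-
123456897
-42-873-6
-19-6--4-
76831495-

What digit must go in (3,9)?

Row 3 already contains {1, 4, 7, 8, 9}.
Column 9 already contains {4, 5, 6, 7, 9}.
Its 3×3 block (box 3) already contains {1, 2, 4, 5, 8, 9}.
The only value from 1–9 not eliminated is 3, so (3,9) = 3.

3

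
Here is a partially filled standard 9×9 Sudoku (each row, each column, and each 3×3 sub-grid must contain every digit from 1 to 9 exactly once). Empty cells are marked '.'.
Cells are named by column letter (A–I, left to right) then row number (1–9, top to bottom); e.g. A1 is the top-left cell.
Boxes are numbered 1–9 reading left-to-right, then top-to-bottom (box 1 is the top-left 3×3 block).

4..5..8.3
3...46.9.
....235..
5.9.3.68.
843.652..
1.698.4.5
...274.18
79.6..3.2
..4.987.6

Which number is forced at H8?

4

Cell H8 itself could take any of {4, 5} by direct elimination.
Consider where 4 can go in box 9.
G7 is out (row 7 already has a 4).
H9 is out (row 9 already has a 4).
So the only cell in box 9 that can hold 4 is H8.
Therefore H8 = 4.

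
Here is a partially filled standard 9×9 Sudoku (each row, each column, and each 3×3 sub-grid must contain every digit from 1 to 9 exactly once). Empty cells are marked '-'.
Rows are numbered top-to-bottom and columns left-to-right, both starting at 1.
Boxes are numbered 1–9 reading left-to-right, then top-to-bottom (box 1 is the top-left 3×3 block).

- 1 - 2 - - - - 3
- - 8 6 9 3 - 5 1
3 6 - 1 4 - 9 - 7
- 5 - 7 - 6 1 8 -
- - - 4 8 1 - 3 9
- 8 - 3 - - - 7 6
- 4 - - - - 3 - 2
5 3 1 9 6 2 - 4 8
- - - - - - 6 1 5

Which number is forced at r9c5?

Cell r9c5 itself could take any of {3, 7} by direct elimination.
Consider where 3 can go in box 8.
r7c4 is out (row 7 already has a 3).
r7c5 is out (row 7 already has a 3).
r7c6 is out (row 7 already has a 3).
r9c4 is out (column 4 already has a 3).
r9c6 is out (column 6 already has a 3).
So the only cell in box 8 that can hold 3 is r9c5.
Therefore r9c5 = 3.

3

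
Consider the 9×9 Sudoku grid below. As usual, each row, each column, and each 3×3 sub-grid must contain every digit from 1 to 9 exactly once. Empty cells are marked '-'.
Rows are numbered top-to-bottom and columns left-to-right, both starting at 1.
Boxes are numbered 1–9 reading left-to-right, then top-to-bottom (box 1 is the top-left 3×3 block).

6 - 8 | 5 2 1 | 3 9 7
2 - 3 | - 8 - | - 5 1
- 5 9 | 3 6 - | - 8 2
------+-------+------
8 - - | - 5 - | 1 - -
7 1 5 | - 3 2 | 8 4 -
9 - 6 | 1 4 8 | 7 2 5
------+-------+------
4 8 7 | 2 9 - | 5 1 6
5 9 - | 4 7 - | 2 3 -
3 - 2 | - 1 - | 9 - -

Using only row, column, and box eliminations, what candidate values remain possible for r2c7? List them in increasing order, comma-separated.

Row 2 already contains {1, 2, 3, 5, 8}.
Column 7 already contains {1, 2, 3, 5, 7, 8, 9}.
Its 3×3 block (box 3) already contains {1, 2, 3, 5, 7, 8, 9}.
Removing those from 1–9 leaves {4, 6} as the candidates for r2c7.

4,6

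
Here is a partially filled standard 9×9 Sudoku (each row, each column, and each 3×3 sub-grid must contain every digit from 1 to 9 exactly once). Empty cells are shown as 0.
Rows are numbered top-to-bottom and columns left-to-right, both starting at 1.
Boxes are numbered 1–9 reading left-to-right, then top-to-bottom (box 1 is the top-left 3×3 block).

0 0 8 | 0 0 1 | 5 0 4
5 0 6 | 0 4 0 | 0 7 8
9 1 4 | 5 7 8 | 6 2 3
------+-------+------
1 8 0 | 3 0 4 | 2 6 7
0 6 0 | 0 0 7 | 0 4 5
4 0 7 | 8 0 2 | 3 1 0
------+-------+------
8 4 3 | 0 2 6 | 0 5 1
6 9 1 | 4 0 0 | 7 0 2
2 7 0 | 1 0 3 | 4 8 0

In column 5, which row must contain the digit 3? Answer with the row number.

Consider where 3 can go in column 5.
R4C5 is out (row 4 already has a 3).
R5C5 is out (box 5 already has a 3).
R6C5 is out (row 6 already has a 3).
R8C5 is out (box 8 already has a 3).
R9C5 is out (row 9 already has a 3).
So the only cell in column 5 that can hold 3 is R1C5.
That is row 1.

1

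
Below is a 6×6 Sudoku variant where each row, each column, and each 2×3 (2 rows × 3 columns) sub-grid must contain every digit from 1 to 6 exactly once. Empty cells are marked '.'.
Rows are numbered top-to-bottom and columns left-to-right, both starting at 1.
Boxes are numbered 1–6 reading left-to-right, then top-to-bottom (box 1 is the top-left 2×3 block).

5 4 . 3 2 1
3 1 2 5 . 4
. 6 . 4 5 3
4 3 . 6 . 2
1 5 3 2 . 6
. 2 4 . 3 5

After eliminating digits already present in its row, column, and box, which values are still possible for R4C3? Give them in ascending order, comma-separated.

1,5

Row 4 already contains {2, 3, 4, 6}.
Column 3 already contains {2, 3, 4}.
Its 2×3 block (box 3) already contains {3, 4, 6}.
Removing those from 1–6 leaves {1, 5} as the candidates for R4C3.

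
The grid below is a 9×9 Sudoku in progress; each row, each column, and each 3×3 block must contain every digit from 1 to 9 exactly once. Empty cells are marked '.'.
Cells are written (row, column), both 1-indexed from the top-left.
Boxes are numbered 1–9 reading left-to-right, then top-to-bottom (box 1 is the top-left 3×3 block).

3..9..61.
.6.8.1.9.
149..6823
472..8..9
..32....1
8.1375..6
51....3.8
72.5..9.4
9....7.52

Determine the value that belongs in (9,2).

Cell (9,2) itself could take any of {3, 8} by direct elimination.
Consider where 3 can go in column 2.
(1,2) is out (row 1 already has a 3).
(5,2) is out (row 5 already has a 3).
(6,2) is out (row 6 already has a 3).
So the only cell in column 2 that can hold 3 is (9,2).
Therefore (9,2) = 3.

3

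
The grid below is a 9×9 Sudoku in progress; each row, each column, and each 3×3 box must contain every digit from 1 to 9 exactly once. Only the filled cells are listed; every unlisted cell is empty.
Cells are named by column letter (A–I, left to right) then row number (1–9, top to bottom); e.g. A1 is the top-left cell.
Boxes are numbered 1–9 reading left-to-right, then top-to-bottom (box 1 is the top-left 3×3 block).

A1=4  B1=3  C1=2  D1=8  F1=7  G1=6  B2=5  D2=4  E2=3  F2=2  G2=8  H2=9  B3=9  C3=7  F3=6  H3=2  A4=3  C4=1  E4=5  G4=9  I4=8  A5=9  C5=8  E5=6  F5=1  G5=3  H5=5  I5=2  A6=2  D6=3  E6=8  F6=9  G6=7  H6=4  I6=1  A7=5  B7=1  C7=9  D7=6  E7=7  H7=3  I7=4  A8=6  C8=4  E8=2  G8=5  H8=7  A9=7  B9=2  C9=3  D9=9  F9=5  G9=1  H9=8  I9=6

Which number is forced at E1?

Cell E1 itself could take any of {1, 9} by direct elimination.
Consider where 9 can go in row 1.
H1 is out (column H already has a 9).
I1 is out (box 3 already has a 9).
So the only cell in row 1 that can hold 9 is E1.
Therefore E1 = 9.

9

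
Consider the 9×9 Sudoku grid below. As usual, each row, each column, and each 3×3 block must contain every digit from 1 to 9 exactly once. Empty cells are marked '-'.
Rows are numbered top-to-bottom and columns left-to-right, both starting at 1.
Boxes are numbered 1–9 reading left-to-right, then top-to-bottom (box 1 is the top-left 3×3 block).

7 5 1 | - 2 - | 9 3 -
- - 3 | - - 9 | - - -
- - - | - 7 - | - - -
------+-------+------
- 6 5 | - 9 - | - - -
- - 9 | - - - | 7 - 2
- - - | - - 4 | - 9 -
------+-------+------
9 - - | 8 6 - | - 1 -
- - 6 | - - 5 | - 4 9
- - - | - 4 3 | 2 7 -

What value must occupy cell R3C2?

Cell R3C2 itself could take any of {2, 4, 8, 9} by direct elimination.
Consider where 9 can go in box 1.
R2C1 is out (row 2 already has a 9).
R2C2 is out (row 2 already has a 9).
R3C1 is out (column 1 already has a 9).
R3C3 is out (column 3 already has a 9).
So the only cell in box 1 that can hold 9 is R3C2.
Therefore R3C2 = 9.

9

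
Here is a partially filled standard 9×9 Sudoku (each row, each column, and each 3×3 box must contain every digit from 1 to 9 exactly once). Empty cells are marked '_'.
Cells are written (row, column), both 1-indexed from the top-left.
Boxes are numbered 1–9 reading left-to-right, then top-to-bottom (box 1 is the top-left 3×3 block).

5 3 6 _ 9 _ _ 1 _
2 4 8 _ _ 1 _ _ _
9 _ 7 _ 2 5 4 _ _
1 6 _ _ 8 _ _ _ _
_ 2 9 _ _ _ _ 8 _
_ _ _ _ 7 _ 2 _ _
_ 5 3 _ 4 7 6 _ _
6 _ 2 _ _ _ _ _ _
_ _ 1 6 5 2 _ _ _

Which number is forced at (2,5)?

Cell (2,5) itself could take any of {3, 6} by direct elimination.
Consider where 6 can go in box 2.
(1,4) is out (row 1 already has a 6).
(1,6) is out (row 1 already has a 6).
(2,4) is out (column 4 already has a 6).
(3,4) is out (column 4 already has a 6).
So the only cell in box 2 that can hold 6 is (2,5).
Therefore (2,5) = 6.

6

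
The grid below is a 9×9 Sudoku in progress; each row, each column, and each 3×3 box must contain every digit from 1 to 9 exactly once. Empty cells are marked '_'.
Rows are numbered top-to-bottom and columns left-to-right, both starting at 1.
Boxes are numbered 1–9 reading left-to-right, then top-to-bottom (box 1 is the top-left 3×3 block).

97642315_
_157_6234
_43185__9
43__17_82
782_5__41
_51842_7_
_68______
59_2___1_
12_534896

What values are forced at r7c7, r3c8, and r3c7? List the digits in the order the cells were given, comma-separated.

4,6,7

For r7c7:
  Consider where 4 can go in row 7.
  r7c1 is out (column 1 already has a 4). r7c4 is out (column 4 already has a 4). r7c5 is out (column 5 already has a 4). r7c6 is out (column 6 already has a 4). The remaining empty cells in row 7 are similarly blocked.
  So the only cell in row 7 that can hold 4 is r7c7.
  So r7c7 = 4.
For r3c8:
  Row 3 already contains {1, 3, 4, 5, 8, 9}.
  Column 8 already contains {1, 3, 4, 5, 7, 8, 9}.
  Its 3×3 block (box 3) already contains {1, 2, 3, 4, 5, 9}.
  The only value from 1–9 not eliminated is 6, so r3c8 = 6.
For r3c7:
  Consider where 7 can go in box 3.
  r1c9 is out (row 1 already has a 7).
  r3c8 is out (column 8 already has a 7).
  So the only cell in box 3 that can hold 7 is r3c7.
  So r3c7 = 7.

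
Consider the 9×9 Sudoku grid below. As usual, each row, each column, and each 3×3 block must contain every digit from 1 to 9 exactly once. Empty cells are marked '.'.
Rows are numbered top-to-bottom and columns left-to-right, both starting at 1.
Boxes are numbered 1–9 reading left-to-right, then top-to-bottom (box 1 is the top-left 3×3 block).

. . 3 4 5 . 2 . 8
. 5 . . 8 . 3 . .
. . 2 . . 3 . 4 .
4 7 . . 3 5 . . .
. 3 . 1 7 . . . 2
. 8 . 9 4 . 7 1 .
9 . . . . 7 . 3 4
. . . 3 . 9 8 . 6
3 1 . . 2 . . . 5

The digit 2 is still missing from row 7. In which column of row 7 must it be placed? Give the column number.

Consider where 2 can go in row 7.
r7c3 is out (column 3 already has a 2).
r7c4 is out (box 8 already has a 2).
r7c5 is out (column 5 already has a 2).
r7c7 is out (column 7 already has a 2).
So the only cell in row 7 that can hold 2 is r7c2.
That is column 2.

2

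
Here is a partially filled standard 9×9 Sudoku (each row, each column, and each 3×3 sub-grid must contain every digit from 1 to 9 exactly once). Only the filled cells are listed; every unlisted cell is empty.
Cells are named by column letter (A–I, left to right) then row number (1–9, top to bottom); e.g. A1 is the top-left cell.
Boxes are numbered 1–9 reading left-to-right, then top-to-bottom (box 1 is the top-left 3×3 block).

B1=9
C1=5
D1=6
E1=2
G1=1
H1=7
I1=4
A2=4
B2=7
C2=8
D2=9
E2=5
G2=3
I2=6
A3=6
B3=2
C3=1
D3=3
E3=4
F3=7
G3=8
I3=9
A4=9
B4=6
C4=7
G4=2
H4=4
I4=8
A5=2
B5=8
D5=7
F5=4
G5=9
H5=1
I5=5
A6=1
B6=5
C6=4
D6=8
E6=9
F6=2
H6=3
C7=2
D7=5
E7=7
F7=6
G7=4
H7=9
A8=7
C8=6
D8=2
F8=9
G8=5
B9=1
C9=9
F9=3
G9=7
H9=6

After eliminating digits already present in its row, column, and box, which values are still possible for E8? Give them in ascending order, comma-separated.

1,8

Row 8 already contains {2, 5, 6, 7, 9}.
Column E already contains {2, 4, 5, 7, 9}.
Its 3×3 block (box 8) already contains {2, 3, 5, 6, 7, 9}.
Removing those from 1–9 leaves {1, 8} as the candidates for E8.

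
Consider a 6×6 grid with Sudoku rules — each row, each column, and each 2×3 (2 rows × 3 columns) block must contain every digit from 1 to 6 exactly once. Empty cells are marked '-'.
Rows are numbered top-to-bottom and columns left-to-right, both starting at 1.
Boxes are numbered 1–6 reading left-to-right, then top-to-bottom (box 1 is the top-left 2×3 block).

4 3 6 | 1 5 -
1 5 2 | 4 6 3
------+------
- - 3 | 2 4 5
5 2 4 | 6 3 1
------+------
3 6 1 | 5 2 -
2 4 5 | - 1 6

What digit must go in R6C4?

3

Row 6 already contains {1, 2, 4, 5, 6}.
Column 4 already contains {1, 2, 4, 5, 6}.
Its 2×3 block (box 6) already contains {1, 2, 5, 6}.
The only value from 1–6 not eliminated is 3, so R6C4 = 3.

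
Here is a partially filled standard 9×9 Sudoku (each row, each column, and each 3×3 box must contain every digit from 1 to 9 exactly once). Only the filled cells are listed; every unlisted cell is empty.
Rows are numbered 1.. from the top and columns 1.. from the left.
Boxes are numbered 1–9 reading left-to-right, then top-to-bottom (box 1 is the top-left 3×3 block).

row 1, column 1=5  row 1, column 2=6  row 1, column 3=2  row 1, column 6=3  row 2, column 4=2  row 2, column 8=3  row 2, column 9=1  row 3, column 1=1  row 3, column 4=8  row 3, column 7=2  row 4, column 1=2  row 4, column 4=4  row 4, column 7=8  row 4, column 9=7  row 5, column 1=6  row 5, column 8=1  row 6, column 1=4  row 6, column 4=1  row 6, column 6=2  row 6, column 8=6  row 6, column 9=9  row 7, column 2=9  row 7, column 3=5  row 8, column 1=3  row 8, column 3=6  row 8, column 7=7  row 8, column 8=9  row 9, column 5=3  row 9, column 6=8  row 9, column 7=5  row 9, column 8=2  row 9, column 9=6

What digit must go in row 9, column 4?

Cell row 9, column 4 itself could take any of {7, 9} by direct elimination.
Consider where 9 can go in row 9.
row 9, column 1 is out (box 7 already has a 9).
row 9, column 2 is out (column 2 already has a 9).
row 9, column 3 is out (box 7 already has a 9).
So the only cell in row 9 that can hold 9 is row 9, column 4.
Therefore row 9, column 4 = 9.

9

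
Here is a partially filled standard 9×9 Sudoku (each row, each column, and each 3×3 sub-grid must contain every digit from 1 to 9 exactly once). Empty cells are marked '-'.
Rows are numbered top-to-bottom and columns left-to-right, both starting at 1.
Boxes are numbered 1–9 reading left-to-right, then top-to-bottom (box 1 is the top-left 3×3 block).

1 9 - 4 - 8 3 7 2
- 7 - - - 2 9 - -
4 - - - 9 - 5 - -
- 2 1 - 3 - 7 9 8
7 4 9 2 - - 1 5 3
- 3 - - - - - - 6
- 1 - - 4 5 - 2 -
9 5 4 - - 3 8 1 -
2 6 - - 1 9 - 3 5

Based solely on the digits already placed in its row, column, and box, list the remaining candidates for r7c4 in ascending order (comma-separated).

6,7,8

Row 7 already contains {1, 2, 4, 5}.
Column 4 already contains {2, 4}.
Its 3×3 block (box 8) already contains {1, 3, 4, 5, 9}.
Removing those from 1–9 leaves {6, 7, 8} as the candidates for r7c4.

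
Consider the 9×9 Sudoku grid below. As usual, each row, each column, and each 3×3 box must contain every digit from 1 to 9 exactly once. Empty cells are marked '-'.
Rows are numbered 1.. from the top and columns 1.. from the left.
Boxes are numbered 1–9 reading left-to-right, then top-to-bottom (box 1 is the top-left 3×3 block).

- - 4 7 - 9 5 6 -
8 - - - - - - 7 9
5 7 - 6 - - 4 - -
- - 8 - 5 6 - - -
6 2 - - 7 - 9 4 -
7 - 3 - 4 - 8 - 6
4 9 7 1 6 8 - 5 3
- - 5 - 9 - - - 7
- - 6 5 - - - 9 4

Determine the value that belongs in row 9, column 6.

Cell row 9, column 6 itself could take any of {2, 3, 7} by direct elimination.
Consider where 7 can go in row 9.
row 9, column 1 is out (column 1 already has a 7).
row 9, column 2 is out (column 2 already has a 7).
row 9, column 5 is out (column 5 already has a 7).
row 9, column 7 is out (box 9 already has a 7).
So the only cell in row 9 that can hold 7 is row 9, column 6.
Therefore row 9, column 6 = 7.

7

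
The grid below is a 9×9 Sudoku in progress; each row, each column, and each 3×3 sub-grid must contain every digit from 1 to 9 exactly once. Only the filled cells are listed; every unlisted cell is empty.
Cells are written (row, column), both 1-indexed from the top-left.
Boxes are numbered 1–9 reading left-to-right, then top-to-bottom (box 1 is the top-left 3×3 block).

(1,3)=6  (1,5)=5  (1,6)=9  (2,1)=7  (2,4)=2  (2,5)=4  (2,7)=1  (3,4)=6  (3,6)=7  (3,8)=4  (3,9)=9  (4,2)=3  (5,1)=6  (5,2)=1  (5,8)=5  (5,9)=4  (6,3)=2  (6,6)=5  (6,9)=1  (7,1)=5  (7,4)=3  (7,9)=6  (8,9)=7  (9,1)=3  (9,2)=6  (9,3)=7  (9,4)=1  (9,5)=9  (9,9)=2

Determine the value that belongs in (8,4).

Cell (8,4) itself could take any of {4, 5, 8} by direct elimination.
Consider where 5 can go in column 4.
(1,4) is out (row 1 already has a 5).
(4,4) is out (box 5 already has a 5).
(5,4) is out (row 5 already has a 5).
(6,4) is out (row 6 already has a 5).
So the only cell in column 4 that can hold 5 is (8,4).
Therefore (8,4) = 5.

5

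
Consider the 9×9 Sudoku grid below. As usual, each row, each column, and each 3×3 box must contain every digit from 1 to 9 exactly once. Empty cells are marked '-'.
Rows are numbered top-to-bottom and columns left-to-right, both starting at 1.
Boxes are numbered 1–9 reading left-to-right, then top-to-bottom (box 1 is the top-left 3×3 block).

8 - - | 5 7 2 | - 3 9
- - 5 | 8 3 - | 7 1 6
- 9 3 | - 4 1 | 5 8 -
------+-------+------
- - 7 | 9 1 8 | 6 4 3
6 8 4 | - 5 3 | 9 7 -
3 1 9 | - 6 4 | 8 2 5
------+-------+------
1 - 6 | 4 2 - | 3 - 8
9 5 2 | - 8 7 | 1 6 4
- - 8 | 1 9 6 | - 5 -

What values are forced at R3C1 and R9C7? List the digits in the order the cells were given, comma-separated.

7,2

For R3C1:
  Consider where 7 can go in row 3.
  R3C4 is out (box 2 already has a 7).
  R3C9 is out (box 3 already has a 7).
  So the only cell in row 3 that can hold 7 is R3C1.
  So R3C1 = 7.
For R9C7:
  Row 9 already contains {1, 5, 6, 8, 9}.
  Column 7 already contains {1, 3, 5, 6, 7, 8, 9}.
  Its 3×3 block (box 9) already contains {1, 3, 4, 5, 6, 8}.
  The only value from 1–9 not eliminated is 2, so R9C7 = 2.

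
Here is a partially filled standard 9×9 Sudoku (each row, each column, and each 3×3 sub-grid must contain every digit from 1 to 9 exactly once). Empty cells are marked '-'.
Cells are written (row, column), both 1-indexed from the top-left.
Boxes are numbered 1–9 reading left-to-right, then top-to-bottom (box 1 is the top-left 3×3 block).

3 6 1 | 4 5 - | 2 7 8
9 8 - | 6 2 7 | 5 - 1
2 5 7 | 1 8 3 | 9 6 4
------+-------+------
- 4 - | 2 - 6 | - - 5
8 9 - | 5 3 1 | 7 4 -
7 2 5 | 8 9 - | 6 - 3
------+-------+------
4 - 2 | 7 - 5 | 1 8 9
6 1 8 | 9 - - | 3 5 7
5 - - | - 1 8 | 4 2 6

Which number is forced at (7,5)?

6

Row 7 already contains {1, 2, 4, 5, 7, 8, 9}.
Column 5 already contains {1, 2, 3, 5, 8, 9}.
Its 3×3 block (box 8) already contains {1, 5, 7, 8, 9}.
The only value from 1–9 not eliminated is 6, so (7,5) = 6.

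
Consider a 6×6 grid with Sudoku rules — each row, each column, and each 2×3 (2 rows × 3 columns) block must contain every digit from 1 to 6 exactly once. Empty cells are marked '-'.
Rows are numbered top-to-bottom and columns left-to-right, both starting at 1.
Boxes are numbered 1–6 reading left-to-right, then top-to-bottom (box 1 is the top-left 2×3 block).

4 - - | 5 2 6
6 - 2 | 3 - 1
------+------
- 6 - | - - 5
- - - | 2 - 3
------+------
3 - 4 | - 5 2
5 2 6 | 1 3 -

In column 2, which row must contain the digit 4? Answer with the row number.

Consider where 4 can go in column 2.
r1c2 is out (row 1 already has a 4).
r2c2 is out (box 1 already has a 4).
r5c2 is out (row 5 already has a 4).
So the only cell in column 2 that can hold 4 is r4c2.
That is row 4.

4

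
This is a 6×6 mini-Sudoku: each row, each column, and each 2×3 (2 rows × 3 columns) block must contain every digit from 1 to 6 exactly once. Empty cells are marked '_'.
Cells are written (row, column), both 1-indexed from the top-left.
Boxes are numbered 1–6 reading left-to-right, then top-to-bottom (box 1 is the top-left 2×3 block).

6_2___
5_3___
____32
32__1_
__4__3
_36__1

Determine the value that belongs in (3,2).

6

Cell (3,2) itself could take any of {1, 4, 5, 6} by direct elimination.
Consider where 6 can go in box 3.
(3,1) is out (column 1 already has a 6).
(3,3) is out (column 3 already has a 6).
(4,3) is out (column 3 already has a 6).
So the only cell in box 3 that can hold 6 is (3,2).
Therefore (3,2) = 6.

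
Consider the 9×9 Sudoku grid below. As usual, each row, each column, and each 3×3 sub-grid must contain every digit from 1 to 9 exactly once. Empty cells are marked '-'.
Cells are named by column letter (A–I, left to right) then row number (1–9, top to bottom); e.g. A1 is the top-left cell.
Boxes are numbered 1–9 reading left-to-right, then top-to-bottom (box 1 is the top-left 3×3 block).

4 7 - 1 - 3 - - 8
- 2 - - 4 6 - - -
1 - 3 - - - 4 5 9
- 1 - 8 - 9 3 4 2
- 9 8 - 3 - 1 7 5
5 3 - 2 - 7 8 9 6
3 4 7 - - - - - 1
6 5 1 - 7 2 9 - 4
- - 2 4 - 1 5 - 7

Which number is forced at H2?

1

Cell H2 itself could take any of {1, 3} by direct elimination.
Consider where 1 can go in row 2.
A2 is out (column A already has a 1).
C2 is out (column C already has a 1).
D2 is out (column D already has a 1).
G2 is out (column G already has a 1).
I2 is out (column I already has a 1).
So the only cell in row 2 that can hold 1 is H2.
Therefore H2 = 1.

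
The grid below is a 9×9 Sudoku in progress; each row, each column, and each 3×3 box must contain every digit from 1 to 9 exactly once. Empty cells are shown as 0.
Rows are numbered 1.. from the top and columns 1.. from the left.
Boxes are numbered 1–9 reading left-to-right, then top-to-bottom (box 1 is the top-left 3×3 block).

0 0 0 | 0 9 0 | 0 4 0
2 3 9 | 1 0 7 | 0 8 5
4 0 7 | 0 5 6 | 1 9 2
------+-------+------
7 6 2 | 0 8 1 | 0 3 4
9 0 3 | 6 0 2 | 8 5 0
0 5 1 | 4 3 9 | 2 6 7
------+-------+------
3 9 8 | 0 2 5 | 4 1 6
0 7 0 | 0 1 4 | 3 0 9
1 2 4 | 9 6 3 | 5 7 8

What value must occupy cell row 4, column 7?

9

Row 4 already contains {1, 2, 3, 4, 6, 7, 8}.
Column 7 already contains {1, 2, 3, 4, 5, 8}.
Its 3×3 block (box 6) already contains {2, 3, 4, 5, 6, 7, 8}.
The only value from 1–9 not eliminated is 9, so row 4, column 7 = 9.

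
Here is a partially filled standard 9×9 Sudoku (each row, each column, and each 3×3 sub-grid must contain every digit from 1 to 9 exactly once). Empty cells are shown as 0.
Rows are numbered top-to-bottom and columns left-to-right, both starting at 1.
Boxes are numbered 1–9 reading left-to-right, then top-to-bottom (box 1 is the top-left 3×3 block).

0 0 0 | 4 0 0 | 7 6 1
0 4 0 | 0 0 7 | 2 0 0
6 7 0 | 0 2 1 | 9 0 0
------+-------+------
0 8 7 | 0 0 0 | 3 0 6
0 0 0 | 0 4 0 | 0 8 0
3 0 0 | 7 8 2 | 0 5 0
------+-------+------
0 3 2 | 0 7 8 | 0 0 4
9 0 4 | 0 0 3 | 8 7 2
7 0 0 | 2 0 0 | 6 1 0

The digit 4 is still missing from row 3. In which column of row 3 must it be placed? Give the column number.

Consider where 4 can go in row 3.
R3C3 is out (column 3 already has a 4).
R3C4 is out (column 4 already has a 4).
R3C9 is out (column 9 already has a 4).
So the only cell in row 3 that can hold 4 is R3C8.
That is column 8.

8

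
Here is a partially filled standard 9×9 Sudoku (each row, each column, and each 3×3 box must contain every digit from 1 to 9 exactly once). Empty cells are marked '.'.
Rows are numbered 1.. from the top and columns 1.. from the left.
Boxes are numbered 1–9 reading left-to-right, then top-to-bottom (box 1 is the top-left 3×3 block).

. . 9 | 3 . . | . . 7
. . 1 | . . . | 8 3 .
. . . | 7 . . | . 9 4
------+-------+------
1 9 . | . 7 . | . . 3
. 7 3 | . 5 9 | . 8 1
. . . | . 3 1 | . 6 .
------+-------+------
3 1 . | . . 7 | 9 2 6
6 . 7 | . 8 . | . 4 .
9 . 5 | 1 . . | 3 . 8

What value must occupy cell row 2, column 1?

Cell row 2, column 1 itself could take any of {2, 4, 5, 7} by direct elimination.
Consider where 7 can go in row 2.
row 2, column 2 is out (column 2 already has a 7).
row 2, column 4 is out (column 4 already has a 7).
row 2, column 5 is out (column 5 already has a 7).
row 2, column 6 is out (column 6 already has a 7).
row 2, column 9 is out (column 9 already has a 7).
So the only cell in row 2 that can hold 7 is row 2, column 1.
Therefore row 2, column 1 = 7.

7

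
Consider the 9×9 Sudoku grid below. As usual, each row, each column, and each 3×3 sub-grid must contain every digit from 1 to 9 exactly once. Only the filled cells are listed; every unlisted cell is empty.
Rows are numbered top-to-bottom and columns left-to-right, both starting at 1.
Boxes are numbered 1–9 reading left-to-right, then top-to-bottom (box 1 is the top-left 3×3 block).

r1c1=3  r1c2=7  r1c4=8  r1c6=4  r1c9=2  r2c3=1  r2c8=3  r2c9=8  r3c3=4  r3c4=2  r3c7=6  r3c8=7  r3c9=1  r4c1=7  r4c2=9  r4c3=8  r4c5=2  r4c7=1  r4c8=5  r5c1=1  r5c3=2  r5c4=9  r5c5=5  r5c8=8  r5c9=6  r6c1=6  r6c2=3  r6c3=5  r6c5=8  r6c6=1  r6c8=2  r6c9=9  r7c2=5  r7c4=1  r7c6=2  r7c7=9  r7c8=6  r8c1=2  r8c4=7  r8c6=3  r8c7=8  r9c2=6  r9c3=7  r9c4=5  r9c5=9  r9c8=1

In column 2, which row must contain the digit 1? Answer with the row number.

8

Consider where 1 can go in column 2.
r2c2 is out (row 2 already has a 1).
r3c2 is out (row 3 already has a 1).
r5c2 is out (row 5 already has a 1).
So the only cell in column 2 that can hold 1 is r8c2.
That is row 8.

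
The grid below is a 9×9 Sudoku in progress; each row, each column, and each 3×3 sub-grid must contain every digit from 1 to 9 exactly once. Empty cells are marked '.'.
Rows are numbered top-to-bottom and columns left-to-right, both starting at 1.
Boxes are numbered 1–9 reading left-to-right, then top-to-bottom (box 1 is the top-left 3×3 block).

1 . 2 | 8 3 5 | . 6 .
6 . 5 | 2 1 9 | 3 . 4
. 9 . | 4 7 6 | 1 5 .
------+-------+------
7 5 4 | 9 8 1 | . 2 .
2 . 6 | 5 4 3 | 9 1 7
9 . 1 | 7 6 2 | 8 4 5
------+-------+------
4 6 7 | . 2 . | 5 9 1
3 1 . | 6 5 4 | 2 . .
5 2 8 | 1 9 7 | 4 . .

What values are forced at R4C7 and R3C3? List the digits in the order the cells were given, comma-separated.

For R4C7:
  Row 4 already contains {1, 2, 4, 5, 7, 8, 9}.
  Column 7 already contains {1, 2, 3, 4, 5, 8, 9}.
  Its 3×3 block (box 6) already contains {1, 2, 4, 5, 7, 8, 9}.
  The only value from 1–9 not eliminated is 6, so R4C7 = 6.
For R3C3:
  Row 3 already contains {1, 4, 5, 6, 7, 9}.
  Column 3 already contains {1, 2, 4, 5, 6, 7, 8}.
  Its 3×3 block (box 1) already contains {1, 2, 5, 6, 9}.
  The only value from 1–9 not eliminated is 3, so R3C3 = 3.

6,3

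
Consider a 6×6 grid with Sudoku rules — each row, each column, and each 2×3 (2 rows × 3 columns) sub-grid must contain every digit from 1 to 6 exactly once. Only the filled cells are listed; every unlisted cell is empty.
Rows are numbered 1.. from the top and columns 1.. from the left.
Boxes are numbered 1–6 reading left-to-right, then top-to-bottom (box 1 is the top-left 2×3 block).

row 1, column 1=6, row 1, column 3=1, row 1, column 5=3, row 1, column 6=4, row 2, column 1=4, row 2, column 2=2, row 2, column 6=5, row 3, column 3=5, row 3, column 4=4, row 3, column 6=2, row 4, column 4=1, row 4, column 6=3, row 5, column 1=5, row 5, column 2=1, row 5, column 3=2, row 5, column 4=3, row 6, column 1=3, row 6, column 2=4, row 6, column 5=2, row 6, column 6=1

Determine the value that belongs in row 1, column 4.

2

Row 1 already contains {1, 3, 4, 6}.
Column 4 already contains {1, 3, 4}.
Its 2×3 block (box 2) already contains {3, 4, 5}.
The only value from 1–6 not eliminated is 2, so row 1, column 4 = 2.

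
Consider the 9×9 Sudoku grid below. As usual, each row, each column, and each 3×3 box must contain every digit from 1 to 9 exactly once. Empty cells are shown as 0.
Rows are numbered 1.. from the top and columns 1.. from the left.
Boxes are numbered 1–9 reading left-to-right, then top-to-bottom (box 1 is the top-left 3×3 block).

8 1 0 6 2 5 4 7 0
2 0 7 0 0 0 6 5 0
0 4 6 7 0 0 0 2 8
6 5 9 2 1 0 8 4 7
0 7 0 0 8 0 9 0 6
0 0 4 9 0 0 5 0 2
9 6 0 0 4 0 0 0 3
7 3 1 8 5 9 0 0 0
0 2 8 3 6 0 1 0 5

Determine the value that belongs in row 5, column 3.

2

Cell row 5, column 3 itself could take any of {2, 3} by direct elimination.
Consider where 2 can go in box 4.
row 5, column 1 is out (column 1 already has a 2).
row 6, column 1 is out (row 6 already has a 2).
row 6, column 2 is out (row 6 already has a 2).
So the only cell in box 4 that can hold 2 is row 5, column 3.
Therefore row 5, column 3 = 2.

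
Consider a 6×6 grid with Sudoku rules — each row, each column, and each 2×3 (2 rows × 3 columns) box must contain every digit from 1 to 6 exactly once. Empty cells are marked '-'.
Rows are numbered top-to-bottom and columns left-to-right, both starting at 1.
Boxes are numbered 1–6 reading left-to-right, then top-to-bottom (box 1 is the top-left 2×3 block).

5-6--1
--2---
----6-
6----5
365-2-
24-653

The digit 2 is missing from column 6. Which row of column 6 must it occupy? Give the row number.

3

Consider where 2 can go in column 6.
R2C6 is out (row 2 already has a 2).
R5C6 is out (row 5 already has a 2).
So the only cell in column 6 that can hold 2 is R3C6.
That is row 3.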